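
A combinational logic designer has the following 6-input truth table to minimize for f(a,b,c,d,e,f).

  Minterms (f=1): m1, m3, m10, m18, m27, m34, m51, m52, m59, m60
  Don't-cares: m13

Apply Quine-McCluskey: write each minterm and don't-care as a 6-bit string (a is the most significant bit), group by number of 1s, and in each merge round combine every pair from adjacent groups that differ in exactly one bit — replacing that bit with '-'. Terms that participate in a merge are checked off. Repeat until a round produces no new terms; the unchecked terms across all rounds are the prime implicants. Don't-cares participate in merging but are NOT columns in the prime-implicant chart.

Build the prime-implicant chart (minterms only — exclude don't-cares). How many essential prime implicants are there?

Round 0: 000001✓ 000011✓ 001010 001101 010010 011011✓ 100010 110011✓ 110100✓ 111011✓ 111100✓
Round 1: -11011 0000-1 11-011 11-100
PIs = {-11011, 0000-1, 001010, 001101, 010010, 100010, 11-011, 11-100}
Coverage chart:
  m1: 0000-1 ←essential
  m3: 0000-1 ←essential
  m10: 001010 ←essential
  m18: 010010 ←essential
  m27: -11011 ←essential
  m34: 100010 ←essential
  m51: 11-011 ←essential
  m52: 11-100 ←essential
  m59: -11011,11-011
  m60: 11-100 ←essential
Essential: -11011, 0000-1, 001010, 010010, 100010, 11-011, 11-100

7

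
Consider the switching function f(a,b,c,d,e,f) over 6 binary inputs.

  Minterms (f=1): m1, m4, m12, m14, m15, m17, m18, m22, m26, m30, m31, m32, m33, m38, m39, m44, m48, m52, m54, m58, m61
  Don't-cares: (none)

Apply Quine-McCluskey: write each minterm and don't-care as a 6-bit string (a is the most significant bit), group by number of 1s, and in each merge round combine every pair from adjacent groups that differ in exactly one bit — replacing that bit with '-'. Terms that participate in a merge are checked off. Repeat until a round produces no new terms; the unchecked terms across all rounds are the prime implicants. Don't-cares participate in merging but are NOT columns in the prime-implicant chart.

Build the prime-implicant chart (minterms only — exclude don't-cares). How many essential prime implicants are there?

8

Round 0: 000001✓ 000100✓ 001100✓ 001110✓ 001111✓ 010001✓ 010010✓ 010110✓ 011010✓ 011110✓ 011111✓ 100000✓ 100001✓ 100110✓ 100111✓ 101100✓ 110000✓ 110100✓ 110110✓ 111010✓ 111101
Round 1: -00001 -01100 -10110 -11010 0-0001 0-1110✓ 0-1111✓ 00-100 0011-0 00111-✓ 01-010✓ 01-110✓ 010-10✓ 011-10✓ 01111-✓ 1-0000 1-0110 10000- 10011- 110-00 1101-0
Round 2: 0-111- 01--10
PIs = {-00001, -01100, -10110, -11010, 0-0001, 0-111-, 00-100, 0011-0, 01--10, 1-0000, 1-0110, 10000-, 10011-, 110-00, 1101-0, 111101}
Coverage chart:
  m1: -00001,0-0001
  m4: 00-100 ←essential
  m12: -01100,00-100,0011-0
  m14: 0-111-,0011-0
  m15: 0-111- ←essential
  m17: 0-0001 ←essential
  m18: 01--10 ←essential
  m22: -10110,01--10
  m26: -11010,01--10
  m30: 0-111-,01--10
  m31: 0-111- ←essential
  m32: 1-0000,10000-
  m33: -00001,10000-
  m38: 1-0110,10011-
  m39: 10011- ←essential
  m44: -01100 ←essential
  m48: 1-0000,110-00
  m52: 110-00,1101-0
  m54: -10110,1-0110,1101-0
  m58: -11010 ←essential
  m61: 111101 ←essential
Essential: -01100, -11010, 0-0001, 0-111-, 00-100, 01--10, 10011-, 111101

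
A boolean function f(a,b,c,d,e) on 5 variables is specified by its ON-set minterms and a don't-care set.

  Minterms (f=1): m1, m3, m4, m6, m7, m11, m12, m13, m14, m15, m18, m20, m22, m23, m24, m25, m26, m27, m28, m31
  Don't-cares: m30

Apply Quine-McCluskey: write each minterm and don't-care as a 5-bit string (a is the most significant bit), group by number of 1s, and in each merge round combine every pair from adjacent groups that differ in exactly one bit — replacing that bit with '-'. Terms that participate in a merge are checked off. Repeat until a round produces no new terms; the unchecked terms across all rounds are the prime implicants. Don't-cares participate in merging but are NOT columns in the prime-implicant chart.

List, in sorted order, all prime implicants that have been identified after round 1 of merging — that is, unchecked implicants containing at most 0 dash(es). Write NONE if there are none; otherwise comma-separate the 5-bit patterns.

NONE

size-2^0 implicants → 00001(✓)  00011(✓)  00100(✓)  00110(✓)  00111(✓)  01011(✓)  01100(✓)  01101(✓)  01110(✓)  01111(✓)  10010(✓)  10100(✓)  10110(✓)  10111(✓)  11000(✓)  11001(✓)  11010(✓)  11011(✓)  11100(✓)  11110(✓)  11111(✓)
size-2^1 implicants → -0100(✓)  -0110(✓)  -0111(✓)  -1011(✓)  -1100(✓)  -1110(✓)  -1111(✓)  0-011(✓)  0-100(✓)  0-110(✓)  0-111(✓)  00-11(✓)  000-1  001-0(✓)  0011-(✓)  01-11(✓)  011-0(✓)  011-1(✓)  0110-(✓)  0111-(✓)  1-010(✓)  1-100(✓)  1-110(✓)  1-111(✓)  10-10(✓)  101-0(✓)  1011-(✓)  11-00(✓)  11-10(✓)  11-11(✓)  110-0(✓)  110-1(✓)  1100-(✓)  1101-(✓)  111-0(✓)  1111-(✓)
size-2^2 implicants → --100(✓)  --110(✓)  --111(✓)  -01-0(✓)  -011-(✓)  -1-11  -11-0(✓)  -111-(✓)  0--11  0-1-0(✓)  0-11-(✓)  011--  1--10  1-1-0(✓)  1-11-(✓)  11--0  11-1-  110--
size-2^3 implicants → --1-0  --11-
Unchecked terms (primes): --1-0, --11-, -1-11, 0--11, 000-1, 011--, 1--10, 11--0, 11-1-, 110--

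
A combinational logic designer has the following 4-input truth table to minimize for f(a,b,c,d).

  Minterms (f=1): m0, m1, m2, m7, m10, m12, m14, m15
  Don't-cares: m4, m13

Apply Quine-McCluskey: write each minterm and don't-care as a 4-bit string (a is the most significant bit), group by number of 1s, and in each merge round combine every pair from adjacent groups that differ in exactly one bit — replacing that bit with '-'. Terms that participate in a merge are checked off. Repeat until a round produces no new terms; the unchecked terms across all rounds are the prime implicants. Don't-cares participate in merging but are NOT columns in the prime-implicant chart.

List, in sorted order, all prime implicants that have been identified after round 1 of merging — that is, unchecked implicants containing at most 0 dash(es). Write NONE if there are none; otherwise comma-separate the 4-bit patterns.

NONE

Round 0: 0000✓ 0001✓ 0010✓ 0100✓ 0111✓ 1010✓ 1100✓ 1101✓ 1110✓ 1111✓
Round 1: -010 -100 -111 0-00 00-0 000- 1-10 11-0✓ 11-1✓ 110-✓ 111-✓
Round 2: 11--
PIs = {-010, -100, -111, 0-00, 00-0, 000-, 1-10, 11--}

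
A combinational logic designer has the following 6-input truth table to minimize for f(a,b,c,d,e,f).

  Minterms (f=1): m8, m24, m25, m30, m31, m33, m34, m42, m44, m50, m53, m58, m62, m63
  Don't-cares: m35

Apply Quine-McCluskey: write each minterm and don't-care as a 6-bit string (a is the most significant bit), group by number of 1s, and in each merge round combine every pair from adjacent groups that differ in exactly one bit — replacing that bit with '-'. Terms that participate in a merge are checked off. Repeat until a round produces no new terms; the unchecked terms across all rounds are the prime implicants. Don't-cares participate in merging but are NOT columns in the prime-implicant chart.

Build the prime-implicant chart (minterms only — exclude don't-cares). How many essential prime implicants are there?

7

size-2^0 implicants → 001000(✓)  011000(✓)  011001(✓)  011110(✓)  011111(✓)  100001(✓)  100010(✓)  100011(✓)  101010(✓)  101100  110010(✓)  110101  111010(✓)  111110(✓)  111111(✓)
size-2^1 implicants → -11110(✓)  -11111(✓)  0-1000  01100-  01111-(✓)  1-0010(✓)  1-1010(✓)  10-010(✓)  1000-1  10001-  11-010(✓)  111-10  11111-(✓)
size-2^2 implicants → -1111-  1--010
Unchecked terms (primes): -1111-, 0-1000, 01100-, 1--010, 1000-1, 10001-, 101100, 110101, 111-10
Minterm coverage:
  m8 ⊆ 0-1000 [E]
  m24 ⊆ 0-1000,01100-
  m25 ⊆ 01100- [E]
  m30 ⊆ -1111- [E]
  m31 ⊆ -1111- [E]
  m33 ⊆ 1000-1 [E]
  m34 ⊆ 1--010,10001-
  m42 ⊆ 1--010 [E]
  m44 ⊆ 101100 [E]
  m50 ⊆ 1--010 [E]
  m53 ⊆ 110101 [E]
  m58 ⊆ 1--010,111-10
  m62 ⊆ -1111-,111-10
  m63 ⊆ -1111- [E]
E = {-1111-, 0-1000, 01100-, 1--010, 1000-1, 101100, 110101}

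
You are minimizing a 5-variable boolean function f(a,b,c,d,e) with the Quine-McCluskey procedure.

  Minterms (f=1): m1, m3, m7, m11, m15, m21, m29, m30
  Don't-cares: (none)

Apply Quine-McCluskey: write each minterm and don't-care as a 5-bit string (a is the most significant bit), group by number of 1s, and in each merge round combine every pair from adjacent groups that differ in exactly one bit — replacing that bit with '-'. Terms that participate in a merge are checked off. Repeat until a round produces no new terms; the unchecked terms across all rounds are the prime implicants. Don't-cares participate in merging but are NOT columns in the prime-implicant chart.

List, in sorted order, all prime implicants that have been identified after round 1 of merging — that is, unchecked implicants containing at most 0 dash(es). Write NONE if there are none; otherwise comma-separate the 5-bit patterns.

11110

Round 0: 00001✓ 00011✓ 00111✓ 01011✓ 01111✓ 10101✓ 11101✓ 11110
Round 1: 0-011✓ 0-111✓ 00-11✓ 000-1 01-11✓ 1-101
Round 2: 0--11
PIs = {0--11, 000-1, 1-101, 11110}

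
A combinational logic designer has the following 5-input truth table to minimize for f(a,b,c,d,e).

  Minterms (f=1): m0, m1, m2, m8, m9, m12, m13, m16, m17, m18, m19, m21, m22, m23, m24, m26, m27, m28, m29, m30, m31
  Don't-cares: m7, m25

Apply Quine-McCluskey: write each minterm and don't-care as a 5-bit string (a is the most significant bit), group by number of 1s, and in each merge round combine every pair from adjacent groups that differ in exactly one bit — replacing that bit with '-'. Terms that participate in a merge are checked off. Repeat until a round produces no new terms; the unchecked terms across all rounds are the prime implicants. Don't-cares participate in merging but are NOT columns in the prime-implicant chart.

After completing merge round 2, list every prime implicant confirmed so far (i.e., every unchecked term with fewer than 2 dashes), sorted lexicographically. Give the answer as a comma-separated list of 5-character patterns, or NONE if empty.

-0111

size-2^0 implicants → 00000(✓)  00001(✓)  00010(✓)  00111(✓)  01000(✓)  01001(✓)  01100(✓)  01101(✓)  10000(✓)  10001(✓)  10010(✓)  10011(✓)  10101(✓)  10110(✓)  10111(✓)  11000(✓)  11001(✓)  11010(✓)  11011(✓)  11100(✓)  11101(✓)  11110(✓)  11111(✓)
size-2^1 implicants → -0000(✓)  -0001(✓)  -0010(✓)  -0111  -1000(✓)  -1001(✓)  -1100(✓)  -1101(✓)  0-000(✓)  0-001(✓)  000-0(✓)  0000-(✓)  01-00(✓)  01-01(✓)  0100-(✓)  0110-(✓)  1-000(✓)  1-001(✓)  1-010(✓)  1-011(✓)  1-101(✓)  1-110(✓)  1-111(✓)  10-01(✓)  10-10(✓)  10-11(✓)  100-0(✓)  100-1(✓)  1000-(✓)  1001-(✓)  101-1(✓)  1011-(✓)  11-00(✓)  11-01(✓)  11-10(✓)  11-11(✓)  110-0(✓)  110-1(✓)  1100-(✓)  1101-(✓)  111-0(✓)  111-1(✓)  1110-(✓)  1111-(✓)
size-2^2 implicants → --000(✓)  --001(✓)  -00-0  -000-(✓)  -1-00(✓)  -1-01(✓)  -100-(✓)  -110-(✓)  0-00-(✓)  01-0-(✓)  1--01(✓)  1--10(✓)  1--11(✓)  1-0-0(✓)  1-0-1(✓)  1-00-(✓)  1-01-(✓)  1-1-1(✓)  1-11-(✓)  10--1(✓)  10-1-(✓)  100--(✓)  11--0(✓)  11--1(✓)  11-0-(✓)  11-1-(✓)  110--(✓)  111--(✓)
size-2^3 implicants → --00-  -1-0-  1---1  1--1-  1-0--  11---
Unchecked terms (primes): --00-, -00-0, -0111, -1-0-, 1---1, 1--1-, 1-0--, 11---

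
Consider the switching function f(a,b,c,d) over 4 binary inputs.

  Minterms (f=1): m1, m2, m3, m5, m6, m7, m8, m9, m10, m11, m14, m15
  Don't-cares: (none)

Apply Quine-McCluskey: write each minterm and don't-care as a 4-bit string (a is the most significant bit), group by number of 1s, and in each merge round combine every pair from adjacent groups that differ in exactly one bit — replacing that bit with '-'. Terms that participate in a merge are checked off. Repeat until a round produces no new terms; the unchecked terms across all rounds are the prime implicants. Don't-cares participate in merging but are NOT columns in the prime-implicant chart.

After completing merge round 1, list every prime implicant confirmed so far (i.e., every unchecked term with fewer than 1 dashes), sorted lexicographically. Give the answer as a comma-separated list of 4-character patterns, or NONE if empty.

size-2^0 implicants → 0001(✓)  0010(✓)  0011(✓)  0101(✓)  0110(✓)  0111(✓)  1000(✓)  1001(✓)  1010(✓)  1011(✓)  1110(✓)  1111(✓)
size-2^1 implicants → -001(✓)  -010(✓)  -011(✓)  -110(✓)  -111(✓)  0-01(✓)  0-10(✓)  0-11(✓)  00-1(✓)  001-(✓)  01-1(✓)  011-(✓)  1-10(✓)  1-11(✓)  10-0(✓)  10-1(✓)  100-(✓)  101-(✓)  111-(✓)
size-2^2 implicants → --10(✓)  --11(✓)  -0-1  -01-(✓)  -11-(✓)  0--1  0-1-(✓)  1-1-(✓)  10--
size-2^3 implicants → --1-
Unchecked terms (primes): --1-, -0-1, 0--1, 10--

NONE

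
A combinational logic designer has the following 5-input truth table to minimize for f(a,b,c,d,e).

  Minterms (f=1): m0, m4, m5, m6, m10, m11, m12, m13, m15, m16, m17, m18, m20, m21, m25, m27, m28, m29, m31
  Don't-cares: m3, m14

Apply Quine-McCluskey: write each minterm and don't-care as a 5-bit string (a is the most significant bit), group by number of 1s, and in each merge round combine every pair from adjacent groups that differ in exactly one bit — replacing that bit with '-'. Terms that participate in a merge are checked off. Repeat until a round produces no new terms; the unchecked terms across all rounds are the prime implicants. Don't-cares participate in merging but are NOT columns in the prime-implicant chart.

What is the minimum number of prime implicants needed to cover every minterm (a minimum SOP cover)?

7

[col 0] 00000*, 00011*, 00100*, 00101*, 00110*, 01010*, 01011*, 01100*, 01101*, 01110*, 01111*, 10000*, 10001*, 10010*, 10100*, 10101*, 11001*, 11011*, 11100*, 11101*, 11111*
[col 1] -0000*, -0100*, -0101*, -1011*, -1100*, -1101*, -1111*, 0-011, 0-100*, 0-101*, 0-110*, 00-00*, 001-0*, 0010-*, 01-10*, 01-11*, 0101-*, 011-0*, 011-1*, 0110-*, 0111-*, 1-001*, 1-100*, 1-101*, 10-00*, 10-01*, 100-0, 1000-*, 1010-*, 11-01*, 11-11*, 110-1*, 111-1*, 1110-*
[col 2] --100*, --101*, -0-00, -010-*, -1-11, -11-1, -110-*, 0-1-0, 0-10-*, 01-1-, 011--, 1--01, 1-10-*, 10-0-, 11--1
[col 3] --10-
Prime implicants: --10-, -0-00, -1-11, -11-1, 0-011, 0-1-0, 01-1-, 011--, 1--01, 10-0-, 100-0, 11--1
PI chart (minterm → PIs covering it):
  0 | -0-00  (sole → essential)
  4 | --10-,-0-00,0-1-0
  5 | --10-  (sole → essential)
  6 | 0-1-0  (sole → essential)
  10 | 01-1-  (sole → essential)
  11 | -1-11,0-011,01-1-
  12 | --10-,0-1-0,011--
  13 | --10-,-11-1,011--
  15 | -1-11,-11-1,01-1-,011--
  16 | -0-00,10-0-,100-0
  17 | 1--01,10-0-
  18 | 100-0  (sole → essential)
  20 | --10-,-0-00,10-0-
  21 | --10-,1--01,10-0-
  25 | 1--01,11--1
  27 | -1-11,11--1
  28 | --10-  (sole → essential)
  29 | --10-,-11-1,1--01,11--1
  31 | -1-11,-11-1,11--1
Essential prime implicants: --10-, -0-00, 0-1-0, 01-1-, 100-0
Petrick residual → -1-11, 1--01
Minimum SOP uses 7 PIs: cd' + b'd'e' + bde + a'ce' + a'bd + ad'e + ab'c'e'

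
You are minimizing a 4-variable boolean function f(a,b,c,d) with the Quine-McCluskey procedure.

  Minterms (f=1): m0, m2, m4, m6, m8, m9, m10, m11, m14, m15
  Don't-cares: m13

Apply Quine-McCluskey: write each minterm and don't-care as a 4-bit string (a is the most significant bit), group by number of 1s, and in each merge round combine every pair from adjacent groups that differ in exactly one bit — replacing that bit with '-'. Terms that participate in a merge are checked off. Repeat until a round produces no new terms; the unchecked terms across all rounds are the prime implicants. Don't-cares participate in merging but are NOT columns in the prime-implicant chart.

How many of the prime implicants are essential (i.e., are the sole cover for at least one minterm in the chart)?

1

Round 0: 0000✓ 0010✓ 0100✓ 0110✓ 1000✓ 1001✓ 1010✓ 1011✓ 1101✓ 1110✓ 1111✓
Round 1: -000✓ -010✓ -110✓ 0-00✓ 0-10✓ 00-0✓ 01-0✓ 1-01✓ 1-10✓ 1-11✓ 10-0✓ 10-1✓ 100-✓ 101-✓ 11-1✓ 111-✓
Round 2: --10 -0-0 0--0 1--1 1-1- 10--
PIs = {--10, -0-0, 0--0, 1--1, 1-1-, 10--}
Coverage chart:
  m0: -0-0,0--0
  m2: --10,-0-0,0--0
  m4: 0--0 ←essential
  m6: --10,0--0
  m8: -0-0,10--
  m9: 1--1,10--
  m10: --10,-0-0,1-1-,10--
  m11: 1--1,1-1-,10--
  m14: --10,1-1-
  m15: 1--1,1-1-
Essential: 0--0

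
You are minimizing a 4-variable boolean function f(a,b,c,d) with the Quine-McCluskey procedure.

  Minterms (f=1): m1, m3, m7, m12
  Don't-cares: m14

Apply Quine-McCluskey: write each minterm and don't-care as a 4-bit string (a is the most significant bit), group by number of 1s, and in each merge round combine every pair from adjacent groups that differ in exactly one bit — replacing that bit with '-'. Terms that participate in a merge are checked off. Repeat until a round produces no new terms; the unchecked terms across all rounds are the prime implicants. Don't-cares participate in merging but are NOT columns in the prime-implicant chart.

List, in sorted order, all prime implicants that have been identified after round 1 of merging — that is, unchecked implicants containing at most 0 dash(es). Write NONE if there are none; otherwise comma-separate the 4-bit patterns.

size-2^0 implicants → 0001(✓)  0011(✓)  0111(✓)  1100(✓)  1110(✓)
size-2^1 implicants → 0-11  00-1  11-0
Unchecked terms (primes): 0-11, 00-1, 11-0

NONE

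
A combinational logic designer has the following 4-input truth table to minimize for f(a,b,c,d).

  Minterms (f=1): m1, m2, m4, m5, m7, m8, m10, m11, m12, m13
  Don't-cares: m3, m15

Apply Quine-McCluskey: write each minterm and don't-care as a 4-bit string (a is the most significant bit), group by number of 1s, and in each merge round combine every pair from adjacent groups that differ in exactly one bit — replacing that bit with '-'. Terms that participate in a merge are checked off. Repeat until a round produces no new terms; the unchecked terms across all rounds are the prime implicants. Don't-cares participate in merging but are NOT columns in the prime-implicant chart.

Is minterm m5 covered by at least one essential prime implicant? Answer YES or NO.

YES

Round 0: 0001✓ 0010✓ 0011✓ 0100✓ 0101✓ 0111✓ 1000✓ 1010✓ 1011✓ 1100✓ 1101✓ 1111✓
Round 1: -010✓ -011✓ -100✓ -101✓ -111✓ 0-01✓ 0-11✓ 00-1✓ 001-✓ 01-1✓ 010-✓ 1-00 1-11✓ 10-0 101-✓ 11-1✓ 110-✓
Round 2: --11 -01- -1-1 -10- 0--1
PIs = {--11, -01-, -1-1, -10-, 0--1, 1-00, 10-0}
Coverage chart:
  m1: 0--1 ←essential
  m2: -01- ←essential
  m4: -10- ←essential
  m5: -1-1,-10-,0--1
  m7: --11,-1-1,0--1
  m8: 1-00,10-0
  m10: -01-,10-0
  m11: --11,-01-
  m12: -10-,1-00
  m13: -1-1,-10-
Essential: -01-, -10-, 0--1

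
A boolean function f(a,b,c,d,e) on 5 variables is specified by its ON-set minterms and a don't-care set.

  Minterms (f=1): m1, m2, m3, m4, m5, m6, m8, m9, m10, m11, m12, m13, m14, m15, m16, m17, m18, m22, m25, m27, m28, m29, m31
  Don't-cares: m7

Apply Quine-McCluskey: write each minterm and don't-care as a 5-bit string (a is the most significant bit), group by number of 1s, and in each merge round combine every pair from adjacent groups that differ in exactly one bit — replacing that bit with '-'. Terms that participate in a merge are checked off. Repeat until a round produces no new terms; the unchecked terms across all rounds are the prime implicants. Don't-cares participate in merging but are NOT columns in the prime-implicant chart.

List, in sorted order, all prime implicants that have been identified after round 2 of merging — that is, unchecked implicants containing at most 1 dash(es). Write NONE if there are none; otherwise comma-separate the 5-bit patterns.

100-0, 1000-

size-2^0 implicants → 00001(✓)  00010(✓)  00011(✓)  00100(✓)  00101(✓)  00110(✓)  00111(✓)  01000(✓)  01001(✓)  01010(✓)  01011(✓)  01100(✓)  01101(✓)  01110(✓)  01111(✓)  10000(✓)  10001(✓)  10010(✓)  10110(✓)  11001(✓)  11011(✓)  11100(✓)  11101(✓)  11111(✓)
size-2^1 implicants → -0001(✓)  -0010(✓)  -0110(✓)  -1001(✓)  -1011(✓)  -1100(✓)  -1101(✓)  -1111(✓)  0-001(✓)  0-010(✓)  0-011(✓)  0-100(✓)  0-101(✓)  0-110(✓)  0-111(✓)  00-01(✓)  00-10(✓)  00-11(✓)  000-1(✓)  0001-(✓)  001-0(✓)  001-1(✓)  0010-(✓)  0011-(✓)  01-00(✓)  01-01(✓)  01-10(✓)  01-11(✓)  010-0(✓)  010-1(✓)  0100-(✓)  0101-(✓)  011-0(✓)  011-1(✓)  0110-(✓)  0111-(✓)  1-001(✓)  10-10(✓)  100-0  1000-  11-01(✓)  11-11(✓)  110-1(✓)  111-1(✓)  1110-(✓)
size-2^2 implicants → --001  -0-10  -1-01(✓)  -1-11(✓)  -10-1(✓)  -11-1(✓)  -110-  0--01(✓)  0--10(✓)  0--11(✓)  0-0-1(✓)  0-01-(✓)  0-1-0(✓)  0-1-1(✓)  0-10-(✓)  0-11-(✓)  00--1(✓)  00-1-(✓)  001--(✓)  01--0(✓)  01--1(✓)  01-0-(✓)  01-1-(✓)  010--(✓)  011--(✓)  11--1(✓)
size-2^3 implicants → -1--1  0---1  0--1-  0-1--  01---
Unchecked terms (primes): --001, -0-10, -1--1, -110-, 0---1, 0--1-, 0-1--, 01---, 100-0, 1000-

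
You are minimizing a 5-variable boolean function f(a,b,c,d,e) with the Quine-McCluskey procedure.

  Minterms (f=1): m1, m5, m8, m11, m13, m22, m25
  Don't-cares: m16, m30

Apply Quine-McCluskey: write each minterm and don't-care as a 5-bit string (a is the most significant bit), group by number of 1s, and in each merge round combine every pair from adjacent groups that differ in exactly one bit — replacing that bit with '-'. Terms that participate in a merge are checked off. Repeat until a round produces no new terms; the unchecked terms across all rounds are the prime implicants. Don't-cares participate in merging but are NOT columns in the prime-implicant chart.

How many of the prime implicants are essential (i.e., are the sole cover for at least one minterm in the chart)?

6

size-2^0 implicants → 00001(✓)  00101(✓)  01000  01011  01101(✓)  10000  10110(✓)  11001  11110(✓)
size-2^1 implicants → 0-101  00-01  1-110
Unchecked terms (primes): 0-101, 00-01, 01000, 01011, 1-110, 10000, 11001
Minterm coverage:
  m1 ⊆ 00-01 [E]
  m5 ⊆ 0-101,00-01
  m8 ⊆ 01000 [E]
  m11 ⊆ 01011 [E]
  m13 ⊆ 0-101 [E]
  m22 ⊆ 1-110 [E]
  m25 ⊆ 11001 [E]
E = {0-101, 00-01, 01000, 01011, 1-110, 11001}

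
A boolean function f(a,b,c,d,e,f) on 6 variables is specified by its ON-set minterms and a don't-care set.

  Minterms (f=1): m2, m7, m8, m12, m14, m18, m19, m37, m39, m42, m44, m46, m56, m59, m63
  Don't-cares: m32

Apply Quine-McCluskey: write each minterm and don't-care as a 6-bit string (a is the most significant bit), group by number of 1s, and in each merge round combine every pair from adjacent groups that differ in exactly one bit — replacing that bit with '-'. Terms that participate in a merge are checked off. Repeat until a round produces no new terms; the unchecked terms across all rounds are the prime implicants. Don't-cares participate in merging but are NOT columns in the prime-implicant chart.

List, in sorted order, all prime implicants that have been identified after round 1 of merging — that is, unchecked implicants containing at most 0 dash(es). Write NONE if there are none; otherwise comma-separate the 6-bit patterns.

[col 0] 000010*, 000111*, 001000*, 001100*, 001110*, 010010*, 010011*, 100000, 100101*, 100111*, 101010*, 101100*, 101110*, 111000, 111011*, 111111*
[col 1] -00111, -01100*, -01110*, 0-0010, 001-00, 0011-0*, 01001-, 1001-1, 101-10, 1011-0*, 111-11
[col 2] -011-0
Prime implicants: -00111, -011-0, 0-0010, 001-00, 01001-, 100000, 1001-1, 101-10, 111-11, 111000

100000, 111000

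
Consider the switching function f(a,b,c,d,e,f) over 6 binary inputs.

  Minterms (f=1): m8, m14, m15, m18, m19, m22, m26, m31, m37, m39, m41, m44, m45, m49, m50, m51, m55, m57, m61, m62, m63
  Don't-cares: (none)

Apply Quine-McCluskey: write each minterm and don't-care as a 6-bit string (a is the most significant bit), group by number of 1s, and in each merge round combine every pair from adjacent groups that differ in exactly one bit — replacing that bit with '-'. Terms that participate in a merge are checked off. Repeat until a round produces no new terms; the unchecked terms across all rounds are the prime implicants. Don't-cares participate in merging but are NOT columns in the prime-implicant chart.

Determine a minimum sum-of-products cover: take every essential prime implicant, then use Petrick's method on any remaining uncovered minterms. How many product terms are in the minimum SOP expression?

size-2^0 implicants → 001000  001110(✓)  001111(✓)  010010(✓)  010011(✓)  010110(✓)  011010(✓)  011111(✓)  100101(✓)  100111(✓)  101001(✓)  101100(✓)  101101(✓)  110001(✓)  110010(✓)  110011(✓)  110111(✓)  111001(✓)  111101(✓)  111110(✓)  111111(✓)
size-2^1 implicants → -10010(✓)  -10011(✓)  -11111  0-1111  00111-  01-010  010-10  01001-(✓)  1-0111  1-1001(✓)  1-1101(✓)  10-101  1001-1  101-01(✓)  10110-  11-001  11-111  110-11  1100-1  11001-(✓)  111-01(✓)  1111-1  11111-
size-2^2 implicants → -1001-  1-1-01
Unchecked terms (primes): -1001-, -11111, 0-1111, 001000, 00111-, 01-010, 010-10, 1-0111, 1-1-01, 10-101, 1001-1, 10110-, 11-001, 11-111, 110-11, 1100-1, 1111-1, 11111-
Minterm coverage:
  m8 ⊆ 001000 [E]
  m14 ⊆ 00111- [E]
  m15 ⊆ 0-1111,00111-
  m18 ⊆ -1001-,01-010,010-10
  m19 ⊆ -1001- [E]
  m22 ⊆ 010-10 [E]
  m26 ⊆ 01-010 [E]
  m31 ⊆ -11111,0-1111
  m37 ⊆ 10-101,1001-1
  m39 ⊆ 1-0111,1001-1
  m41 ⊆ 1-1-01 [E]
  m44 ⊆ 10110- [E]
  m45 ⊆ 1-1-01,10-101,10110-
  m49 ⊆ 11-001,1100-1
  m50 ⊆ -1001- [E]
  m51 ⊆ -1001-,110-11,1100-1
  m55 ⊆ 1-0111,11-111,110-11
  m57 ⊆ 1-1-01,11-001
  m61 ⊆ 1-1-01,1111-1
  m62 ⊆ 11111- [E]
  m63 ⊆ -11111,11-111,1111-1,11111-
E = {-1001-, 001000, 00111-, 01-010, 010-10, 1-1-01, 10110-, 11111-}
Petrick residual → -11111, 1-0111, 10-101, 11-001
Cover = bc'd'e + bcdef + a'b'cd'e'f' + a'b'cde + a'bd'ef' + a'bc'ef' + ac'def + ace'f + ab'de'f + ab'cde' + abd'e'f + abcde  |cover|=12

12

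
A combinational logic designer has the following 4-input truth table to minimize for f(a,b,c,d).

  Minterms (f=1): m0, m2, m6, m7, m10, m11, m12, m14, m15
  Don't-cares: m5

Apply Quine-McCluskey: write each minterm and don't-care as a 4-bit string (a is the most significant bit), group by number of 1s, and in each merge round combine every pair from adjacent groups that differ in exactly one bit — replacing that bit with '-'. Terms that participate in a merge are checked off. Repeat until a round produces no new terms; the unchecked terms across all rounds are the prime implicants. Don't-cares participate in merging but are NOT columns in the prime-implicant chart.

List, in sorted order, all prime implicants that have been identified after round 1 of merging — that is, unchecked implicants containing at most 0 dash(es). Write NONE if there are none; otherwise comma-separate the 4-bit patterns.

NONE

size-2^0 implicants → 0000(✓)  0010(✓)  0101(✓)  0110(✓)  0111(✓)  1010(✓)  1011(✓)  1100(✓)  1110(✓)  1111(✓)
size-2^1 implicants → -010(✓)  -110(✓)  -111(✓)  0-10(✓)  00-0  01-1  011-(✓)  1-10(✓)  1-11(✓)  101-(✓)  11-0  111-(✓)
size-2^2 implicants → --10  -11-  1-1-
Unchecked terms (primes): --10, -11-, 00-0, 01-1, 1-1-, 11-0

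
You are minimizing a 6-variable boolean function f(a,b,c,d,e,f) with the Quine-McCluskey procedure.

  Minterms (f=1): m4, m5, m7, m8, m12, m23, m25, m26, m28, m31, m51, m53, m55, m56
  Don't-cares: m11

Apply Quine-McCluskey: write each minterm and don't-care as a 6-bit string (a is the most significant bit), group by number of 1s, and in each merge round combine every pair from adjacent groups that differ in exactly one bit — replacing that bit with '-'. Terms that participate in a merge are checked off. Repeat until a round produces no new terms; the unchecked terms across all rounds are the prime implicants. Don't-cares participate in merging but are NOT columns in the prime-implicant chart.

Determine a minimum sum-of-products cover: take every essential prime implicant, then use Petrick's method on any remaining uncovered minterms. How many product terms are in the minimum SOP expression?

10

[col 0] 000100*, 000101*, 000111*, 001000*, 001011, 001100*, 010111*, 011001, 011010, 011100*, 011111*, 110011*, 110101*, 110111*, 111000
[col 1] -10111, 0-0111, 0-1100, 00-100, 0001-1, 00010-, 001-00, 01-111, 110-11, 1101-1
Prime implicants: -10111, 0-0111, 0-1100, 00-100, 0001-1, 00010-, 001-00, 001011, 01-111, 011001, 011010, 110-11, 1101-1, 111000
PI chart (minterm → PIs covering it):
  4 | 00-100,00010-
  5 | 0001-1,00010-
  7 | 0-0111,0001-1
  8 | 001-00  (sole → essential)
  12 | 0-1100,00-100,001-00
  23 | -10111,0-0111,01-111
  25 | 011001  (sole → essential)
  26 | 011010  (sole → essential)
  28 | 0-1100  (sole → essential)
  31 | 01-111  (sole → essential)
  51 | 110-11  (sole → essential)
  53 | 1101-1  (sole → essential)
  55 | -10111,110-11,1101-1
  56 | 111000  (sole → essential)
Essential prime implicants: 0-1100, 001-00, 01-111, 011001, 011010, 110-11, 1101-1, 111000
Petrick residual → 0-0111, 00010-
Minimum SOP uses 10 PIs: a'c'def + a'cde'f' + a'b'c'de' + a'b'ce'f' + a'bdef + a'bcd'e'f + a'bcd'ef' + abc'ef + abc'df + abcd'e'f'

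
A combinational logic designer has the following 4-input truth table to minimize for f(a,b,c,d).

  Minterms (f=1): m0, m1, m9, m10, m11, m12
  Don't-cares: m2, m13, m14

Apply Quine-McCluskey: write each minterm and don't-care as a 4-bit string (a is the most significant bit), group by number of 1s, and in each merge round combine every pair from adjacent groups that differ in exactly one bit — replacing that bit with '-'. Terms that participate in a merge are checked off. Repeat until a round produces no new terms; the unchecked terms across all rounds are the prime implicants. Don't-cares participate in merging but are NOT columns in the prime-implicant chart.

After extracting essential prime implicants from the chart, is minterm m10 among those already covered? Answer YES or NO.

NO

size-2^0 implicants → 0000(✓)  0001(✓)  0010(✓)  1001(✓)  1010(✓)  1011(✓)  1100(✓)  1101(✓)  1110(✓)
size-2^1 implicants → -001  -010  00-0  000-  1-01  1-10  10-1  101-  11-0  110-
Unchecked terms (primes): -001, -010, 00-0, 000-, 1-01, 1-10, 10-1, 101-, 11-0, 110-
Minterm coverage:
  m0 ⊆ 00-0,000-
  m1 ⊆ -001,000-
  m9 ⊆ -001,1-01,10-1
  m10 ⊆ -010,1-10,101-
  m11 ⊆ 10-1,101-
  m12 ⊆ 11-0,110-
(no essential prime implicants)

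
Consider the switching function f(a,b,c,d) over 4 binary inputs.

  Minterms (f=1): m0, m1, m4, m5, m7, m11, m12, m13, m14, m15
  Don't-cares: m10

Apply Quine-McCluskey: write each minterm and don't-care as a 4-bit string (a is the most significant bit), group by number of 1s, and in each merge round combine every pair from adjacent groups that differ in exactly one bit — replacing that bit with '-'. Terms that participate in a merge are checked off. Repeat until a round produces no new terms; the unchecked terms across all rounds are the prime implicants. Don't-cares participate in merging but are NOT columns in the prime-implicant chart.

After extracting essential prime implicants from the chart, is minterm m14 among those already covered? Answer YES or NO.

YES

size-2^0 implicants → 0000(✓)  0001(✓)  0100(✓)  0101(✓)  0111(✓)  1010(✓)  1011(✓)  1100(✓)  1101(✓)  1110(✓)  1111(✓)
size-2^1 implicants → -100(✓)  -101(✓)  -111(✓)  0-00(✓)  0-01(✓)  000-(✓)  01-1(✓)  010-(✓)  1-10(✓)  1-11(✓)  101-(✓)  11-0(✓)  11-1(✓)  110-(✓)  111-(✓)
size-2^2 implicants → -1-1  -10-  0-0-  1-1-  11--
Unchecked terms (primes): -1-1, -10-, 0-0-, 1-1-, 11--
Minterm coverage:
  m0 ⊆ 0-0- [E]
  m1 ⊆ 0-0- [E]
  m4 ⊆ -10-,0-0-
  m5 ⊆ -1-1,-10-,0-0-
  m7 ⊆ -1-1 [E]
  m11 ⊆ 1-1- [E]
  m12 ⊆ -10-,11--
  m13 ⊆ -1-1,-10-,11--
  m14 ⊆ 1-1-,11--
  m15 ⊆ -1-1,1-1-,11--
E = {-1-1, 0-0-, 1-1-}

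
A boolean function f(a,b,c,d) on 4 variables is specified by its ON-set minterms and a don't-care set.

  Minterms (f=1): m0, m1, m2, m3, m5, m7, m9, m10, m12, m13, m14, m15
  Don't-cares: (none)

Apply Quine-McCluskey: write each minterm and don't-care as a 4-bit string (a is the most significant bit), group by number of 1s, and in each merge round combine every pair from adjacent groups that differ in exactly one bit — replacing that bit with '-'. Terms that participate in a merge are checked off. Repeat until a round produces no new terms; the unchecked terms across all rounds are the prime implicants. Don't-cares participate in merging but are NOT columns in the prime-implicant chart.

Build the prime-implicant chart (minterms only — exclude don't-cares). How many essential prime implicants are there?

[col 0] 0000*, 0001*, 0010*, 0011*, 0101*, 0111*, 1001*, 1010*, 1100*, 1101*, 1110*, 1111*
[col 1] -001*, -010, -101*, -111*, 0-01*, 0-11*, 00-0*, 00-1*, 000-*, 001-*, 01-1*, 1-01*, 1-10, 11-0*, 11-1*, 110-*, 111-*
[col 2] --01, -1-1, 0--1, 00--, 11--
Prime implicants: --01, -010, -1-1, 0--1, 00--, 1-10, 11--
PI chart (minterm → PIs covering it):
  0 | 00--  (sole → essential)
  1 | --01,0--1,00--
  2 | -010,00--
  3 | 0--1,00--
  5 | --01,-1-1,0--1
  7 | -1-1,0--1
  9 | --01  (sole → essential)
  10 | -010,1-10
  12 | 11--  (sole → essential)
  13 | --01,-1-1,11--
  14 | 1-10,11--
  15 | -1-1,11--
Essential prime implicants: --01, 00--, 11--

3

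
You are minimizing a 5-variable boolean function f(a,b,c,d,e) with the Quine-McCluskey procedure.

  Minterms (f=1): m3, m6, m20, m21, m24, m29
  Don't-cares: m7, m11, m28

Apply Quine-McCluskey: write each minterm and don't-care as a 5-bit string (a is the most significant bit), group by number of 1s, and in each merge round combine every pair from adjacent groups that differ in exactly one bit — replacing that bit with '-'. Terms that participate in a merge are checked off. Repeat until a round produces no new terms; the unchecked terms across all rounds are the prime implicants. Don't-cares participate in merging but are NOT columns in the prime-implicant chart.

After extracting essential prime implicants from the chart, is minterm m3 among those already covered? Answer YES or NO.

[col 0] 00011*, 00110*, 00111*, 01011*, 10100*, 10101*, 11000*, 11100*, 11101*
[col 1] 0-011, 00-11, 0011-, 1-100*, 1-101*, 1010-*, 11-00, 1110-*
[col 2] 1-10-
Prime implicants: 0-011, 00-11, 0011-, 1-10-, 11-00
PI chart (minterm → PIs covering it):
  3 | 0-011,00-11
  6 | 0011-  (sole → essential)
  20 | 1-10-  (sole → essential)
  21 | 1-10-  (sole → essential)
  24 | 11-00  (sole → essential)
  29 | 1-10-  (sole → essential)
Essential prime implicants: 0011-, 1-10-, 11-00

NO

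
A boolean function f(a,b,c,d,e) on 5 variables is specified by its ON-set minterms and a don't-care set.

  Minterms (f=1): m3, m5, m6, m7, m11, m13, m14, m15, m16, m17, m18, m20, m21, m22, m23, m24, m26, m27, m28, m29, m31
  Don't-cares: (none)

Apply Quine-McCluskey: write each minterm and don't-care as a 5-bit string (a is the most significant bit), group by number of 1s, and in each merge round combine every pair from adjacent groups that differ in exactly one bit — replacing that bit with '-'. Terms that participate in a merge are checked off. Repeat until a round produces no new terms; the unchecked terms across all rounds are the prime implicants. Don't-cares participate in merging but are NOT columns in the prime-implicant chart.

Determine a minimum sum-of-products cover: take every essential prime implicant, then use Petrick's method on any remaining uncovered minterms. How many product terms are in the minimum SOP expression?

7

[col 0] 00011*, 00101*, 00110*, 00111*, 01011*, 01101*, 01110*, 01111*, 10000*, 10001*, 10010*, 10100*, 10101*, 10110*, 10111*, 11000*, 11010*, 11011*, 11100*, 11101*, 11111*
[col 1] -0101*, -0110*, -0111*, -1011*, -1101*, -1111*, 0-011*, 0-101*, 0-110*, 0-111*, 00-11*, 001-1*, 0011-*, 01-11*, 011-1*, 0111-*, 1-000*, 1-010*, 1-100*, 1-101*, 1-111*, 10-00*, 10-01*, 10-10*, 100-0*, 1000-*, 101-0*, 101-1*, 1010-*, 1011-*, 11-00*, 11-11*, 110-0*, 1101-, 111-1*, 1110-*
[col 2] --101*, --111*, -01-1*, -011-, -1-11, -11-1*, 0--11, 0-1-1*, 0-11-, 1--00, 1-0-0, 1-1-1*, 1-10-, 10--0, 10-0-, 101--
[col 3] --1-1
Prime implicants: --1-1, -011-, -1-11, 0--11, 0-11-, 1--00, 1-0-0, 1-10-, 10--0, 10-0-, 101--, 1101-
PI chart (minterm → PIs covering it):
  3 | 0--11  (sole → essential)
  5 | --1-1  (sole → essential)
  6 | -011-,0-11-
  7 | --1-1,-011-,0--11,0-11-
  11 | -1-11,0--11
  13 | --1-1  (sole → essential)
  14 | 0-11-  (sole → essential)
  15 | --1-1,-1-11,0--11,0-11-
  16 | 1--00,1-0-0,10--0,10-0-
  17 | 10-0-  (sole → essential)
  18 | 1-0-0,10--0
  20 | 1--00,1-10-,10--0,10-0-,101--
  21 | --1-1,1-10-,10-0-,101--
  22 | -011-,10--0,101--
  23 | --1-1,-011-,101--
  24 | 1--00,1-0-0
  26 | 1-0-0,1101-
  27 | -1-11,1101-
  28 | 1--00,1-10-
  29 | --1-1,1-10-
  31 | --1-1,-1-11
Essential prime implicants: --1-1, 0--11, 0-11-, 10-0-
Petrick residual → 1--00, 10--0, 1101-
Minimum SOP uses 7 PIs: ce + a'de + a'cd + ad'e' + ab'e' + ab'd' + abc'd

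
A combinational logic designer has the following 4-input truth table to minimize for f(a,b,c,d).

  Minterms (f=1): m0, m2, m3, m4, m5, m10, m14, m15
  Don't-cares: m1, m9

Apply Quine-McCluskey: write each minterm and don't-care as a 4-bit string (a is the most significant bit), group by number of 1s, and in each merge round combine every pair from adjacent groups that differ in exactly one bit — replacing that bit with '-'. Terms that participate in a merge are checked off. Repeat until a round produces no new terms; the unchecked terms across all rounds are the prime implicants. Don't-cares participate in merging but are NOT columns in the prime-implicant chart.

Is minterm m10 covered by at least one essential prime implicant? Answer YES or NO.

size-2^0 implicants → 0000(✓)  0001(✓)  0010(✓)  0011(✓)  0100(✓)  0101(✓)  1001(✓)  1010(✓)  1110(✓)  1111(✓)
size-2^1 implicants → -001  -010  0-00(✓)  0-01(✓)  00-0(✓)  00-1(✓)  000-(✓)  001-(✓)  010-(✓)  1-10  111-
size-2^2 implicants → 0-0-  00--
Unchecked terms (primes): -001, -010, 0-0-, 00--, 1-10, 111-
Minterm coverage:
  m0 ⊆ 0-0-,00--
  m2 ⊆ -010,00--
  m3 ⊆ 00-- [E]
  m4 ⊆ 0-0- [E]
  m5 ⊆ 0-0- [E]
  m10 ⊆ -010,1-10
  m14 ⊆ 1-10,111-
  m15 ⊆ 111- [E]
E = {0-0-, 00--, 111-}

NO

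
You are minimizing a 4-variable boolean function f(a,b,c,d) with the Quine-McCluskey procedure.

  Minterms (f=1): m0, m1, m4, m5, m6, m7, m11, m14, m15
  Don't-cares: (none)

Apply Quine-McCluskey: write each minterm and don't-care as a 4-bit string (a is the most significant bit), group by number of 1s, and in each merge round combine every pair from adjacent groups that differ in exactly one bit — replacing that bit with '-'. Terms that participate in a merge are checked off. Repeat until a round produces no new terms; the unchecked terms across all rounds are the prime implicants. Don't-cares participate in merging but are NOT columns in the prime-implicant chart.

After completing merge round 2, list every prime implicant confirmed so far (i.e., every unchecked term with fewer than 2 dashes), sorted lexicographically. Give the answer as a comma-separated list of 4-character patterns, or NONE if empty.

1-11

[col 0] 0000*, 0001*, 0100*, 0101*, 0110*, 0111*, 1011*, 1110*, 1111*
[col 1] -110*, -111*, 0-00*, 0-01*, 000-*, 01-0*, 01-1*, 010-*, 011-*, 1-11, 111-*
[col 2] -11-, 0-0-, 01--
Prime implicants: -11-, 0-0-, 01--, 1-11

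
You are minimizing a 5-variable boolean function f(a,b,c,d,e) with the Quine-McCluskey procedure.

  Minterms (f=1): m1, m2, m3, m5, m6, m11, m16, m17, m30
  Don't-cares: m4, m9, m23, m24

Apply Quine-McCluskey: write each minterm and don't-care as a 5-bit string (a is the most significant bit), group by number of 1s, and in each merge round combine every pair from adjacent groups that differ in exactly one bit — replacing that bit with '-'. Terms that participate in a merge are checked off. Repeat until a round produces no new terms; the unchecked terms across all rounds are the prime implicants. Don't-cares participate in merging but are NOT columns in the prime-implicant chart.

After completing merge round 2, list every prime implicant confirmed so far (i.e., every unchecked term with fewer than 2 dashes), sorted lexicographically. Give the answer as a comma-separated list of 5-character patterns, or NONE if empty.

size-2^0 implicants → 00001(✓)  00010(✓)  00011(✓)  00100(✓)  00101(✓)  00110(✓)  01001(✓)  01011(✓)  10000(✓)  10001(✓)  10111  11000(✓)  11110
size-2^1 implicants → -0001  0-001(✓)  0-011(✓)  00-01  00-10  000-1(✓)  0001-  001-0  0010-  010-1(✓)  1-000  1000-
size-2^2 implicants → 0-0-1
Unchecked terms (primes): -0001, 0-0-1, 00-01, 00-10, 0001-, 001-0, 0010-, 1-000, 1000-, 10111, 11110

-0001, 00-01, 00-10, 0001-, 001-0, 0010-, 1-000, 1000-, 10111, 11110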